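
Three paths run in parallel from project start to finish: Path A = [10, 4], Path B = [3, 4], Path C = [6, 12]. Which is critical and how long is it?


Path A: 10 + 4 = 14
Path B: 3 + 4 = 7
Path C: 6 + 12 = 18
Critical path = longest = max(14, 7, 18)
= 18 (Path C)


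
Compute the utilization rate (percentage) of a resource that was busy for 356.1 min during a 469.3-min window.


Utilization = busy / total × 100
= 356.1 / 469.3 × 100
= 75.9%


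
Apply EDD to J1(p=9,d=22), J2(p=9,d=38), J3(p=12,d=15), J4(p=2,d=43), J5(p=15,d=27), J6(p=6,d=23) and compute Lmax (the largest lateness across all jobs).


EDD order: J3 → J1 → J6 → J5 → J2 → J4
Completion and lateness:
  J3: C=12, d=15, L=12-15=-3
  J1: C=21, d=22, L=21-22=-1
  J6: C=27, d=23, L=27-23=4
  J5: C=42, d=27, L=42-27=15
  J2: C=51, d=38, L=51-38=13
  J4: C=53, d=43, L=53-43=10
Lmax = max(-3, -1, 4, 15, 13, 10)
= 15


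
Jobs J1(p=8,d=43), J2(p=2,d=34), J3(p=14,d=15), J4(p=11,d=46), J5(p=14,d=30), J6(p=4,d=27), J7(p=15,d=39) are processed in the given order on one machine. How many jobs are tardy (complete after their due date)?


Completion vs due date:
  J1: C=8, d=43 → on time
  J2: C=10, d=34 → on time
  J3: C=24, d=15 → TARDY
  J4: C=35, d=46 → on time
  J5: C=49, d=30 → TARDY
  J6: C=53, d=27 → TARDY
  J7: C=68, d=39 → TARDY
Tardy jobs: J3, J5, J6, J7
Count = 4


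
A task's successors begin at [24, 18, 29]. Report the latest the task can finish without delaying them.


LF = min of all successor start times
Successors start at: [24, 18, 29]
LF = min(24, 18, 29)
= 18


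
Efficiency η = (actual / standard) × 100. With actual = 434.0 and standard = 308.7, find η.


Efficiency = (actual / standard) × 100
= (434.0 / 308.7) × 100
= 140.6%


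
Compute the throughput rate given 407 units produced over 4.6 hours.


Throughput = units / time
= 407 / 4.6
= 88.5 units/hour


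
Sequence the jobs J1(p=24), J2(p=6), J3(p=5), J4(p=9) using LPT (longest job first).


LPT: sort by longest processing time first
  J1: p=24
  J4: p=9
  J2: p=6
  J3: p=5
Order: J1 → J4 → J2 → J3


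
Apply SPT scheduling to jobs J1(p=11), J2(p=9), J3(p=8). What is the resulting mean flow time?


SPT order: J3 → J2 → J1
Completion times:
  J3: C=8
  J2: C=17
  J1: C=28
Sum = 53, n = 3
Mean flow = 53/3
= 17.67


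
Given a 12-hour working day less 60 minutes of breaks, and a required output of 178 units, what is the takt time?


Available = 12×60 - 60 = 660 min
Takt time = 660 / 178
= 3.71 min/unit


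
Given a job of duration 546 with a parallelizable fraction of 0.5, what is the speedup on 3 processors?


Amdahl's law: T_p = T × ((1-p) + p/N)
= 546 × ((1-0.5) + 0.5/3)
= 546 × (0.50 + 0.1667)
= 546 × 0.6667
= 364.00
Speedup = 546/364.00
= 1.50×


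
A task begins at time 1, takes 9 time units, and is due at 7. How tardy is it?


Completion = start + processing = 1 + 9 = 10
Tardiness = max(0, C - d) = max(0, 10 - 7)
= max(0, 3)
= 3


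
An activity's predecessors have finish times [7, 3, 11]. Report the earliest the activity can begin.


ES = max of all predecessor completion times
Predecessors: [7, 3, 11]
ES = max(7, 3, 11)
= 11


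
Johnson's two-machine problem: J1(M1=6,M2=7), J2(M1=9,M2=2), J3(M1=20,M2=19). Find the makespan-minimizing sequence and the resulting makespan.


Johnson's rule:
Group 1 (M1≤M2, sort by M1): ['J1']
Group 2 (M1>M2, sort desc M2): ['J3', 'J2']
Sequence: J1 → J3 → J2
Makespan calculation:
  J1: M1 done=6, M2 done=13
  J3: M1 done=26, M2 done=45
  J2: M1 done=35, M2 done=47
= Sequence: J1 → J3 → J2, Makespan: 47


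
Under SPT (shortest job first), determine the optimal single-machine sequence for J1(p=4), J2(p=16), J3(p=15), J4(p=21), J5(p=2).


SPT: sort by shortest processing time
  J5: p=2
  J1: p=4
  J3: p=15
  J2: p=16
  J4: p=21
Order: J5 → J1 → J3 → J2 → J4


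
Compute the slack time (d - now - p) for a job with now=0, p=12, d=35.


Slack = due - current_time - processing
= 35 - 0 - 12
= 23


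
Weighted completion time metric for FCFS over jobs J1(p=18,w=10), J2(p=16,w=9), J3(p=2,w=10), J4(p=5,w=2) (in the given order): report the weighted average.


Completion times:
  J1: C=18, w×C=10×18=180
  J2: C=34, w×C=9×34=306
  J3: C=36, w×C=10×36=360
  J4: C=41, w×C=2×41=82
Sum w×C = 928
Sum w = 31
Weighted avg = 928/31
= 29.94


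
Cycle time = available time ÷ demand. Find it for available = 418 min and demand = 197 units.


Cycle time = available time / demand
= 418 / 197
= 2.12 min/unit


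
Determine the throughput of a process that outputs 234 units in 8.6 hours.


Throughput = units / time
= 234 / 8.6
= 27.2 units/hour


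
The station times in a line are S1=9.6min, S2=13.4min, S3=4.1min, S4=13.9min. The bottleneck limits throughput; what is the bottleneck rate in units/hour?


Bottleneck = longest station time
Station times: [9.6, 13.4, 4.1, 13.9]
Max = 13.9 min
Rate = 60 / 13.9
= 4.32 units/hour (bottleneck: 13.9min)


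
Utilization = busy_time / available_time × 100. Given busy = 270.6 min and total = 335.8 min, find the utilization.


Utilization = busy / total × 100
= 270.6 / 335.8 × 100
= 80.6%


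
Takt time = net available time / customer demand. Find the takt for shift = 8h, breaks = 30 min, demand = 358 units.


Available = 8×60 - 30 = 450 min
Takt time = 450 / 358
= 1.26 min/unit


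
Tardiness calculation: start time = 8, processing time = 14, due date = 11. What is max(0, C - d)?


Completion = start + processing = 8 + 14 = 22
Tardiness = max(0, C - d) = max(0, 22 - 11)
= max(0, 11)
= 11


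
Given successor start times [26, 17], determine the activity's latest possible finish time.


LF = min of all successor start times
Successors start at: [26, 17]
LF = min(26, 17)
= 17


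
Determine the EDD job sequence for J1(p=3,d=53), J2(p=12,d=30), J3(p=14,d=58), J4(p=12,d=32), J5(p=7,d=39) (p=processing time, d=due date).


EDD: sort by earliest due date
  J2: d=30, p=12
  J4: d=32, p=12
  J5: d=39, p=7
  J1: d=53, p=3
  J3: d=58, p=14
Order: J2 → J4 → J5 → J1 → J3


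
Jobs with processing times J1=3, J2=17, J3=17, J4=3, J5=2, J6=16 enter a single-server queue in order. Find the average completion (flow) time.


Completion times:
  J1: completes at 3
  J2: completes at 20
  J3: completes at 37
  J4: completes at 40
  J5: completes at 42
  J6: completes at 58
Sum = 200
Average = 200/6
= 33.33


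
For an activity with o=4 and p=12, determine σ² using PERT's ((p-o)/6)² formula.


σ² = ((p - o) / 6)² = (p - o)² / 36
= (12 - 4)² / 36
= 8² / 36
= 64 / 36
= 1.7778


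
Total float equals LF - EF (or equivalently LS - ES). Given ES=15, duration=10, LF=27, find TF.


EF = ES + duration = 15 + 10 = 25
LS = LF - duration = 27 - 10 = 17
Total Float = LF - EF = 27 - 25
(or LS - ES = 17 - 15)
= 2


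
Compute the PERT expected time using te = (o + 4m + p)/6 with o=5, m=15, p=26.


te = (o + 4m + p) / 6
= (5 + 4×15 + 26) / 6
= (5 + 60 + 26) / 6
= 91 / 6
= 15.17


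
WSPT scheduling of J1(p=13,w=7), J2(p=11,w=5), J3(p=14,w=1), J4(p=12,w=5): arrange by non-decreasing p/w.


WSPT (Smith's rule): sort by p/w ascending
  J1: p/w = 13/7 = 1.857
  J2: p/w = 11/5 = 2.200
  J4: p/w = 12/5 = 2.400
  J3: p/w = 14/1 = 14.000
Order: J1 → J2 → J4 → J3


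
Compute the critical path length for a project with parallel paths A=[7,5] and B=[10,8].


Path A: 7 + 5 = 12
Path B: 10 + 8 = 18
Critical path = longest = max(12, 18)
= 18 (Path B)


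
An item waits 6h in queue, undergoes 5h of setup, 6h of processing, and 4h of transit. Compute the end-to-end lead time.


Lead time = queue + setup + processing + transit
= 6 + 5 + 6 + 4
= 21 hours


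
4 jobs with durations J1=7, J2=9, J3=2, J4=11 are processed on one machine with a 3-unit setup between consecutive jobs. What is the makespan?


Makespan = Σ processing + (n-1) × setup
= (7 + 9 + 2 + 11) + (4-1)×3
= 29 + 9
= 38 time units


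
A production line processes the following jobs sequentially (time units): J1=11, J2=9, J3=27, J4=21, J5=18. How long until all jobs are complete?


Sequential makespan: sum all processing times
= 11 + 9 + 27 + 21 + 18
= 86 time units


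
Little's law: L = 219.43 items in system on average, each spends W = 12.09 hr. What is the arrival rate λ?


Little's law: L = λW → λ = L / W
= 219.43 / 12.09
= 18.15 per hour


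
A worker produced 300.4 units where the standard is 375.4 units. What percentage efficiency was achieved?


Efficiency = (actual / standard) × 100
= (300.4 / 375.4) × 100
= 80.0%


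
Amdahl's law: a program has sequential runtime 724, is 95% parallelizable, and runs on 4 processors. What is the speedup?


Amdahl's law: T_p = T × ((1-p) + p/N)
= 724 × ((1-0.95) + 0.95/4)
= 724 × (0.05 + 0.2375)
= 724 × 0.2875
= 208.15
Speedup = 724/208.15
= 3.48×


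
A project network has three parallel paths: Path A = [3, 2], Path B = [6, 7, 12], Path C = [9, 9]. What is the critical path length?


Path A: 3 + 2 = 5
Path B: 6 + 7 + 12 = 25
Path C: 9 + 9 = 18
Critical path = longest = max(5, 25, 18)
= 25 (Path B)


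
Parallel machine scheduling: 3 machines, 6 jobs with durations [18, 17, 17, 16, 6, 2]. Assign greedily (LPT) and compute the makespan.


Jobs (LPT sorted): [18, 17, 17, 16, 6, 2]
Machines: 3
  J=18 → Machine 1 (load: 0+18=18)
  J=17 → Machine 2 (load: 0+17=17)
  J=17 → Machine 3 (load: 0+17=17)
  J=16 → Machine 2 (load: 17+16=33)
  J=6 → Machine 3 (load: 17+6=23)
  J=2 → Machine 1 (load: 18+2=20)
Machine loads: [20, 33, 23]
Makespan = max = 33 time units


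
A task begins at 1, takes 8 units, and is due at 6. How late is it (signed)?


Completion = 1 + 8 = 9
Lateness = C - d = 9 - 6
= 3


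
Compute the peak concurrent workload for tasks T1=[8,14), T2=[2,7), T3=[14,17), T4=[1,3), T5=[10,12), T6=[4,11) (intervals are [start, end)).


Check each time point for overlaps:
  t=10: 3 tasks active (T1, T5, T6)
Max concurrent = 3


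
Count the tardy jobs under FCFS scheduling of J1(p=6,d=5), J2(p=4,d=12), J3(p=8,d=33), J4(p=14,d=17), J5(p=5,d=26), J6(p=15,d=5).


Completion vs due date:
  J1: C=6, d=5 → TARDY
  J2: C=10, d=12 → on time
  J3: C=18, d=33 → on time
  J4: C=32, d=17 → TARDY
  J5: C=37, d=26 → TARDY
  J6: C=52, d=5 → TARDY
Tardy jobs: J1, J4, J5, J6
Count = 4


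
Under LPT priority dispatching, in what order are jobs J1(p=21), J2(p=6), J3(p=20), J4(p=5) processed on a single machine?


LPT: sort by longest processing time first
  J1: p=21
  J3: p=20
  J2: p=6
  J4: p=5
Order: J1 → J3 → J2 → J4


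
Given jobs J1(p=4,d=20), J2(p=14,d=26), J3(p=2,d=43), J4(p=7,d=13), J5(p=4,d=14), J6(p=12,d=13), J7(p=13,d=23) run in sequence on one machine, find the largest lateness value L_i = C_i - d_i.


Lateness per job (L = C - d):
  J1: C=4, d=20, L=-16
  J2: C=18, d=26, L=-8
  J3: C=20, d=43, L=-23
  J4: C=27, d=13, L=14
  J5: C=31, d=14, L=17
  J6: C=43, d=13, L=30
  J7: C=56, d=23, L=33
Lmax = max(-16, -8, -23, 14, 17, 30, 33)
= 33


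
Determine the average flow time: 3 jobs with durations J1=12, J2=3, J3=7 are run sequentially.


Completion times:
  J1: completes at 12
  J2: completes at 15
  J3: completes at 22
Sum = 49
Average = 49/3
= 16.33


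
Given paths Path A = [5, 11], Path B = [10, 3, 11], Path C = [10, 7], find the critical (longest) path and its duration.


Path A: 5 + 11 = 16
Path B: 10 + 3 + 11 = 24
Path C: 10 + 7 = 17
Critical path = longest = max(16, 24, 17)
= 24 (Path B)


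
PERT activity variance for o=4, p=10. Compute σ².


σ² = ((p - o) / 6)² = (p - o)² / 36
= (10 - 4)² / 36
= 6² / 36
= 36 / 36
= 1.0000


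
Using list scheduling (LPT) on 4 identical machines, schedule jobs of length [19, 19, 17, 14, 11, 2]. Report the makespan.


Jobs (LPT sorted): [19, 19, 17, 14, 11, 2]
Machines: 4
  J=19 → Machine 1 (load: 0+19=19)
  J=19 → Machine 2 (load: 0+19=19)
  J=17 → Machine 3 (load: 0+17=17)
  J=14 → Machine 4 (load: 0+14=14)
  J=11 → Machine 4 (load: 14+11=25)
  J=2 → Machine 3 (load: 17+2=19)
Machine loads: [19, 19, 19, 25]
Makespan = max = 25 time units


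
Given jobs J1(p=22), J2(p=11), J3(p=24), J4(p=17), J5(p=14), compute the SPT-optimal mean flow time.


SPT order: J2 → J5 → J4 → J1 → J3
Completion times:
  J2: C=11
  J5: C=25
  J4: C=42
  J1: C=64
  J3: C=88
Sum = 230, n = 5
Mean flow = 230/5
= 46.00


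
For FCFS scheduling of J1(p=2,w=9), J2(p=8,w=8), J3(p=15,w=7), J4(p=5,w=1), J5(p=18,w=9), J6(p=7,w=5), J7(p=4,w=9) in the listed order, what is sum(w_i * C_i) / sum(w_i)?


Completion times:
  J1: C=2, w×C=9×2=18
  J2: C=10, w×C=8×10=80
  J3: C=25, w×C=7×25=175
  J4: C=30, w×C=1×30=30
  J5: C=48, w×C=9×48=432
  J6: C=55, w×C=5×55=275
  J7: C=59, w×C=9×59=531
Sum w×C = 1541
Sum w = 48
Weighted avg = 1541/48
= 32.10


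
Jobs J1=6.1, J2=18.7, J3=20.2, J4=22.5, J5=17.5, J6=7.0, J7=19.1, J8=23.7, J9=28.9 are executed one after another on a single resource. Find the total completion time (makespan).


Sequential makespan: sum all processing times
= 6.1 + 18.7 + 20.2 + 22.5 + 17.5 + 7.0 + 19.1 + 23.7 + 28.9
= 163.7 time units


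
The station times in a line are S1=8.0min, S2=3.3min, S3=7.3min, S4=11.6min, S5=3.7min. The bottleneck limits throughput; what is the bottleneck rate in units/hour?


Bottleneck = longest station time
Station times: [8.0, 3.3, 7.3, 11.6, 3.7]
Max = 11.6 min
Rate = 60 / 11.6
= 5.17 units/hour (bottleneck: 11.6min)


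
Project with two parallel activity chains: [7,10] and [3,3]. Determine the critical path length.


Path A: 7 + 10 = 17
Path B: 3 + 3 = 6
Critical path = longest = max(17, 6)
= 17 (Path A)


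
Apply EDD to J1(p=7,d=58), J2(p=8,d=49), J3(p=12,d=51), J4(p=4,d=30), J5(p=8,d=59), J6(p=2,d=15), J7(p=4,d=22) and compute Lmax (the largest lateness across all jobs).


EDD order: J6 → J7 → J4 → J2 → J3 → J1 → J5
Completion and lateness:
  J6: C=2, d=15, L=2-15=-13
  J7: C=6, d=22, L=6-22=-16
  J4: C=10, d=30, L=10-30=-20
  J2: C=18, d=49, L=18-49=-31
  J3: C=30, d=51, L=30-51=-21
  J1: C=37, d=58, L=37-58=-21
  J5: C=45, d=59, L=45-59=-14
Lmax = max(-13, -16, -20, -31, -21, -21, -14)
= -13


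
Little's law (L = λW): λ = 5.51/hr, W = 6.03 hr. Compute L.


Little's law: L = λ × W
= 5.51 × 6.03
= 33.23


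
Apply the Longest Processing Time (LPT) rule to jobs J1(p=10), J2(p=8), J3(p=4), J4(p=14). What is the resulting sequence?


LPT: sort by longest processing time first
  J4: p=14
  J1: p=10
  J2: p=8
  J3: p=4
Order: J4 → J1 → J2 → J3


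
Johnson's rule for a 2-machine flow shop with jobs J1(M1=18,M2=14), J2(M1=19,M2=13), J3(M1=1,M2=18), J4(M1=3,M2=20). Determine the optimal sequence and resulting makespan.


Johnson's rule:
Group 1 (M1≤M2, sort by M1): ['J3', 'J4']
Group 2 (M1>M2, sort desc M2): ['J1', 'J2']
Sequence: J3 → J4 → J1 → J2
Makespan calculation:
  J3: M1 done=1, M2 done=19
  J4: M1 done=4, M2 done=39
  J1: M1 done=22, M2 done=53
  J2: M1 done=41, M2 done=66
= Sequence: J3 → J4 → J1 → J2, Makespan: 66


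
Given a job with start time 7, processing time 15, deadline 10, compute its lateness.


Completion = 7 + 15 = 22
Lateness = C - d = 22 - 10
= 12


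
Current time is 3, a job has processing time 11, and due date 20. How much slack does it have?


Slack = due - current_time - processing
= 20 - 3 - 11
= 6


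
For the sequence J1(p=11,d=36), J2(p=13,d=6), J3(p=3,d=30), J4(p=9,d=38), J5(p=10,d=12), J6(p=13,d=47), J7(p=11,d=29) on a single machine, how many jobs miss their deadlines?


Completion vs due date:
  J1: C=11, d=36 → on time
  J2: C=24, d=6 → TARDY
  J3: C=27, d=30 → on time
  J4: C=36, d=38 → on time
  J5: C=46, d=12 → TARDY
  J6: C=59, d=47 → TARDY
  J7: C=70, d=29 → TARDY
Tardy jobs: J2, J5, J6, J7
Count = 4


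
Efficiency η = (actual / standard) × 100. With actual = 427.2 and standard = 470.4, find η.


Efficiency = (actual / standard) × 100
= (427.2 / 470.4) × 100
= 90.8%


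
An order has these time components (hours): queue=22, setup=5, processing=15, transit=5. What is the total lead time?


Lead time = queue + setup + processing + transit
= 22 + 5 + 15 + 5
= 47 hours


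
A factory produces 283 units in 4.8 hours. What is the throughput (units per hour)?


Throughput = units / time
= 283 / 4.8
= 59.0 units/hour


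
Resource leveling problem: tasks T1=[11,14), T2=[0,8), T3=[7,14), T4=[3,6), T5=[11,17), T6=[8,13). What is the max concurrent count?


Check each time point for overlaps:
  t=11: 4 tasks active (T1, T3, T5, T6)
Max concurrent = 4


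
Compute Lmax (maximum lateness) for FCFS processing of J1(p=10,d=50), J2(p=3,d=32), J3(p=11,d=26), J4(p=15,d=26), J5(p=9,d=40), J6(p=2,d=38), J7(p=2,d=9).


Lateness per job (L = C - d):
  J1: C=10, d=50, L=-40
  J2: C=13, d=32, L=-19
  J3: C=24, d=26, L=-2
  J4: C=39, d=26, L=13
  J5: C=48, d=40, L=8
  J6: C=50, d=38, L=12
  J7: C=52, d=9, L=43
Lmax = max(-40, -19, -2, 13, 8, 12, 43)
= 43


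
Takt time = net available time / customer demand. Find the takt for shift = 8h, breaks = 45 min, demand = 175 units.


Available = 8×60 - 45 = 435 min
Takt time = 435 / 175
= 2.49 min/unit


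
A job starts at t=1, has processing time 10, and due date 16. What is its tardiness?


Completion = start + processing = 1 + 10 = 11
Tardiness = max(0, C - d) = max(0, 11 - 16)
= max(0, -5)
= 0


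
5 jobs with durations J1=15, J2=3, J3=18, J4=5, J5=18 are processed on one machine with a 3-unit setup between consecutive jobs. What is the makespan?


Makespan = Σ processing + (n-1) × setup
= (15 + 3 + 18 + 5 + 18) + (5-1)×3
= 59 + 12
= 71 time units


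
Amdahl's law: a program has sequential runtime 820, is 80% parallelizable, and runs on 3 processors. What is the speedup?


Amdahl's law: T_p = T × ((1-p) + p/N)
= 820 × ((1-0.8) + 0.8/3)
= 820 × (0.20 + 0.2667)
= 820 × 0.4667
= 382.67
Speedup = 820/382.67
= 2.14×


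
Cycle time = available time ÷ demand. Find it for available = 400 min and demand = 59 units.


Cycle time = available time / demand
= 400 / 59
= 6.78 min/unit


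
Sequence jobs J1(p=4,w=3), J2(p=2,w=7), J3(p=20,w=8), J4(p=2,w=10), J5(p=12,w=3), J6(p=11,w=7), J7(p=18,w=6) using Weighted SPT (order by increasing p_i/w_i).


WSPT (Smith's rule): sort by p/w ascending
  J4: p/w = 2/10 = 0.200
  J2: p/w = 2/7 = 0.286
  J1: p/w = 4/3 = 1.333
  J6: p/w = 11/7 = 1.571
  J3: p/w = 20/8 = 2.500
  J7: p/w = 18/6 = 3.000
  J5: p/w = 12/3 = 4.000
Order: J4 → J2 → J1 → J6 → J3 → J7 → J5


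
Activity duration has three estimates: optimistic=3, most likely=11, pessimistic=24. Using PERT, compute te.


te = (o + 4m + p) / 6
= (3 + 4×11 + 24) / 6
= (3 + 44 + 24) / 6
= 71 / 6
= 11.83


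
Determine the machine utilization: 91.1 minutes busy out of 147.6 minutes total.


Utilization = busy / total × 100
= 91.1 / 147.6 × 100
= 61.7%


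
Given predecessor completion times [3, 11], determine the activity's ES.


ES = max of all predecessor completion times
Predecessors: [3, 11]
ES = max(3, 11)
= 11


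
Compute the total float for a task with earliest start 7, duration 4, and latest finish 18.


EF = ES + duration = 7 + 4 = 11
LS = LF - duration = 18 - 4 = 14
Total Float = LF - EF = 18 - 11
(or LS - ES = 14 - 7)
= 7


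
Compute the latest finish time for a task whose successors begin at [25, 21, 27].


LF = min of all successor start times
Successors start at: [25, 21, 27]
LF = min(25, 21, 27)
= 21


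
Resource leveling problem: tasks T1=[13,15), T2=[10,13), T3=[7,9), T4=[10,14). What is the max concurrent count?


Check each time point for overlaps:
  t=10: 2 tasks active (T2, T4)
Max concurrent = 2


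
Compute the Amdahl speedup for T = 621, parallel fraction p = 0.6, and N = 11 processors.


Amdahl's law: T_p = T × ((1-p) + p/N)
= 621 × ((1-0.6) + 0.6/11)
= 621 × (0.40 + 0.0545)
= 621 × 0.4545
= 282.27
Speedup = 621/282.27
= 2.20×


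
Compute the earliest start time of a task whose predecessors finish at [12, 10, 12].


ES = max of all predecessor completion times
Predecessors: [12, 10, 12]
ES = max(12, 10, 12)
= 12


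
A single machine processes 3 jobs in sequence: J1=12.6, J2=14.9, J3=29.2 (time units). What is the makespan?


Sequential makespan: sum all processing times
= 12.6 + 14.9 + 29.2
= 56.7 time units


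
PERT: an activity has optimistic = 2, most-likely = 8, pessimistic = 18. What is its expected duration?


te = (o + 4m + p) / 6
= (2 + 4×8 + 18) / 6
= (2 + 32 + 18) / 6
= 52 / 6
= 8.67


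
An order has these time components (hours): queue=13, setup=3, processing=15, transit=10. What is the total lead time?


Lead time = queue + setup + processing + transit
= 13 + 3 + 15 + 10
= 41 hours


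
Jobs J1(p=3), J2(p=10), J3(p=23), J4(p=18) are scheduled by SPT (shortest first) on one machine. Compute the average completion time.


SPT order: J1 → J2 → J4 → J3
Completion times:
  J1: C=3
  J2: C=13
  J4: C=31
  J3: C=54
Sum = 101, n = 4
Mean flow = 101/4
= 25.25


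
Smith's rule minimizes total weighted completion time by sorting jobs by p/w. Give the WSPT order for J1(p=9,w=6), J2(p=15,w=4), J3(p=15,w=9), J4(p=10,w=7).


WSPT (Smith's rule): sort by p/w ascending
  J4: p/w = 10/7 = 1.429
  J1: p/w = 9/6 = 1.500
  J3: p/w = 15/9 = 1.667
  J2: p/w = 15/4 = 3.750
Order: J4 → J1 → J3 → J2


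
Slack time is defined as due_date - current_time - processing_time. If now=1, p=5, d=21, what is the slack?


Slack = due - current_time - processing
= 21 - 1 - 5
= 15


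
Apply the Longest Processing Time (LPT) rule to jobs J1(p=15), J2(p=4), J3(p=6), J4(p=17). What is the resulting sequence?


LPT: sort by longest processing time first
  J4: p=17
  J1: p=15
  J3: p=6
  J2: p=4
Order: J4 → J1 → J3 → J2


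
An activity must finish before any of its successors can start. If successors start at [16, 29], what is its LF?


LF = min of all successor start times
Successors start at: [16, 29]
LF = min(16, 29)
= 16


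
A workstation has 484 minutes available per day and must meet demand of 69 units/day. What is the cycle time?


Cycle time = available time / demand
= 484 / 69
= 7.01 min/unit


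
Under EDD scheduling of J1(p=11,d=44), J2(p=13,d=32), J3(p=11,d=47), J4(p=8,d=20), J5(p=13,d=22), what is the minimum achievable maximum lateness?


EDD order: J4 → J5 → J2 → J1 → J3
Completion and lateness:
  J4: C=8, d=20, L=8-20=-12
  J5: C=21, d=22, L=21-22=-1
  J2: C=34, d=32, L=34-32=2
  J1: C=45, d=44, L=45-44=1
  J3: C=56, d=47, L=56-47=9
Lmax = max(-12, -1, 2, 1, 9)
= 9


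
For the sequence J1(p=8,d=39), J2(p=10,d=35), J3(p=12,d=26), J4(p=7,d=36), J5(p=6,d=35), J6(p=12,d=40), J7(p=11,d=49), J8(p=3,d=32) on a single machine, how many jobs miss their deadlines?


Completion vs due date:
  J1: C=8, d=39 → on time
  J2: C=18, d=35 → on time
  J3: C=30, d=26 → TARDY
  J4: C=37, d=36 → TARDY
  J5: C=43, d=35 → TARDY
  J6: C=55, d=40 → TARDY
  J7: C=66, d=49 → TARDY
  J8: C=69, d=32 → TARDY
Tardy jobs: J3, J4, J5, J6, J7, J8
Count = 6


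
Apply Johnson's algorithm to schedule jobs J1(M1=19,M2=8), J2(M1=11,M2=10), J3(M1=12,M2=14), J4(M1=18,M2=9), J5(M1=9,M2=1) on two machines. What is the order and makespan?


Johnson's rule:
Group 1 (M1≤M2, sort by M1): ['J3']
Group 2 (M1>M2, sort desc M2): ['J2', 'J4', 'J1', 'J5']
Sequence: J3 → J2 → J4 → J1 → J5
Makespan calculation:
  J3: M1 done=12, M2 done=26
  J2: M1 done=23, M2 done=36
  J4: M1 done=41, M2 done=50
  J1: M1 done=60, M2 done=68
  J5: M1 done=69, M2 done=70
= Sequence: J3 → J2 → J4 → J1 → J5, Makespan: 70


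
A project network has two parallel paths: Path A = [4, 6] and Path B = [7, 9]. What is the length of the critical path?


Path A: 4 + 6 = 10
Path B: 7 + 9 = 16
Critical path = longest = max(10, 16)
= 16 (Path B)


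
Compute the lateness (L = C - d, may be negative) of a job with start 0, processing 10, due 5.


Completion = 0 + 10 = 10
Lateness = C - d = 10 - 5
= 5


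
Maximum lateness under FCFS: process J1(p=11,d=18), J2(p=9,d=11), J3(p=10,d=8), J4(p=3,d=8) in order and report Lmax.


Lateness per job (L = C - d):
  J1: C=11, d=18, L=-7
  J2: C=20, d=11, L=9
  J3: C=30, d=8, L=22
  J4: C=33, d=8, L=25
Lmax = max(-7, 9, 22, 25)
= 25


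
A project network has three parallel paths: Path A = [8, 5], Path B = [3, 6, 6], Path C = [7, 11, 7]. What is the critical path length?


Path A: 8 + 5 = 13
Path B: 3 + 6 + 6 = 15
Path C: 7 + 11 + 7 = 25
Critical path = longest = max(13, 15, 25)
= 25 (Path C)


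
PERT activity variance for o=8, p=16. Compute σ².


σ² = ((p - o) / 6)² = (p - o)² / 36
= (16 - 8)² / 36
= 8² / 36
= 64 / 36
= 1.7778


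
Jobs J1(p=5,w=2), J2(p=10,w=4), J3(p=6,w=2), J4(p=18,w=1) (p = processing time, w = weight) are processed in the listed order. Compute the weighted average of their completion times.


Completion times:
  J1: C=5, w×C=2×5=10
  J2: C=15, w×C=4×15=60
  J3: C=21, w×C=2×21=42
  J4: C=39, w×C=1×39=39
Sum w×C = 151
Sum w = 9
Weighted avg = 151/9
= 16.78


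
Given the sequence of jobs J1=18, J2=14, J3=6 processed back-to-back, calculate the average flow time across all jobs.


Completion times:
  J1: completes at 18
  J2: completes at 32
  J3: completes at 38
Sum = 88
Average = 88/3
= 29.33


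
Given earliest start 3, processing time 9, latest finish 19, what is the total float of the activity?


EF = ES + duration = 3 + 9 = 12
LS = LF - duration = 19 - 9 = 10
Total Float = LF - EF = 19 - 12
(or LS - ES = 10 - 3)
= 7


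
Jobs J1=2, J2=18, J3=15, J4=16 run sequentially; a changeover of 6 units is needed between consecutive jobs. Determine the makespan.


Makespan = Σ processing + (n-1) × setup
= (2 + 18 + 15 + 16) + (4-1)×6
= 51 + 18
= 69 time units


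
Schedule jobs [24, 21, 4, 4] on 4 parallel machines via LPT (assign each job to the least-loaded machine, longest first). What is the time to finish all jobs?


Jobs (LPT sorted): [24, 21, 4, 4]
Machines: 4
  J=24 → Machine 1 (load: 0+24=24)
  J=21 → Machine 2 (load: 0+21=21)
  J=4 → Machine 3 (load: 0+4=4)
  J=4 → Machine 4 (load: 0+4=4)
Machine loads: [24, 21, 4, 4]
Makespan = max = 24 time units


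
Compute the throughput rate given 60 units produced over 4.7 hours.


Throughput = units / time
= 60 / 4.7
= 12.8 units/hour


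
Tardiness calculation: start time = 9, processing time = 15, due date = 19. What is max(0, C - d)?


Completion = start + processing = 9 + 15 = 24
Tardiness = max(0, C - d) = max(0, 24 - 19)
= max(0, 5)
= 5


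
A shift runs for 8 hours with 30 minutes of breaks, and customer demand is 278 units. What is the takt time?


Available = 8×60 - 30 = 450 min
Takt time = 450 / 278
= 1.62 min/unit


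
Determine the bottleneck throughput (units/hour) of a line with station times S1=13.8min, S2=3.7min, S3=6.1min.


Bottleneck = longest station time
Station times: [13.8, 3.7, 6.1]
Max = 13.8 min
Rate = 60 / 13.8
= 4.35 units/hour (bottleneck: 13.8min)


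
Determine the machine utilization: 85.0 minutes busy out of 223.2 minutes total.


Utilization = busy / total × 100
= 85.0 / 223.2 × 100
= 38.1%


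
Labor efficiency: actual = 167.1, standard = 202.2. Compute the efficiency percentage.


Efficiency = (actual / standard) × 100
= (167.1 / 202.2) × 100
= 82.6%


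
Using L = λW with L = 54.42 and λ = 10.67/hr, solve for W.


Little's law: L = λW → W = L / λ
= 54.42 / 10.67
= 5.10 hours


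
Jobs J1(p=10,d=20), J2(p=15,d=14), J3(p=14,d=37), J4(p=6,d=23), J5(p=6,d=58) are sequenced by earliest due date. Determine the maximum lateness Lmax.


EDD order: J2 → J1 → J4 → J3 → J5
Completion and lateness:
  J2: C=15, d=14, L=15-14=1
  J1: C=25, d=20, L=25-20=5
  J4: C=31, d=23, L=31-23=8
  J3: C=45, d=37, L=45-37=8
  J5: C=51, d=58, L=51-58=-7
Lmax = max(1, 5, 8, 8, -7)
= 8


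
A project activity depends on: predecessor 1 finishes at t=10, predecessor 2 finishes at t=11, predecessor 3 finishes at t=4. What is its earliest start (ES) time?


ES = max of all predecessor completion times
Predecessors: [10, 11, 4]
ES = max(10, 11, 4)
= 11


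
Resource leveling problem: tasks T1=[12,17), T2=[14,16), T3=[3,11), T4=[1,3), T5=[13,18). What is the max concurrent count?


Check each time point for overlaps:
  t=14: 3 tasks active (T1, T2, T5)
Max concurrent = 3


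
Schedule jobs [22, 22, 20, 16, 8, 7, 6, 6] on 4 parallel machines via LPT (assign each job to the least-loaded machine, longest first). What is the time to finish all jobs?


Jobs (LPT sorted): [22, 22, 20, 16, 8, 7, 6, 6]
Machines: 4
  J=22 → Machine 1 (load: 0+22=22)
  J=22 → Machine 2 (load: 0+22=22)
  J=20 → Machine 3 (load: 0+20=20)
  J=16 → Machine 4 (load: 0+16=16)
  J=8 → Machine 4 (load: 16+8=24)
  J=7 → Machine 3 (load: 20+7=27)
  J=6 → Machine 1 (load: 22+6=28)
  J=6 → Machine 2 (load: 22+6=28)
Machine loads: [28, 28, 27, 24]
Makespan = max = 28 time units


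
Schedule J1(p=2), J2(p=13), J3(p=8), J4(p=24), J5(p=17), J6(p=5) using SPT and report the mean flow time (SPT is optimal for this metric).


SPT order: J1 → J6 → J3 → J2 → J5 → J4
Completion times:
  J1: C=2
  J6: C=7
  J3: C=15
  J2: C=28
  J5: C=45
  J4: C=69
Sum = 166, n = 6
Mean flow = 166/6
= 27.67


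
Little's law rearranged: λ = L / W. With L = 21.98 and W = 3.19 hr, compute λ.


Little's law: L = λW → λ = L / W
= 21.98 / 3.19
= 6.89 per hour


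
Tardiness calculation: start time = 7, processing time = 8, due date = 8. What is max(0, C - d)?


Completion = start + processing = 7 + 8 = 15
Tardiness = max(0, C - d) = max(0, 15 - 8)
= max(0, 7)
= 7


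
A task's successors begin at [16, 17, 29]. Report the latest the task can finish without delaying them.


LF = min of all successor start times
Successors start at: [16, 17, 29]
LF = min(16, 17, 29)
= 16


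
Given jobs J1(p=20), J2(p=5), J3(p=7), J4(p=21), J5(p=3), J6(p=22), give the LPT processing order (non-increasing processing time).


LPT: sort by longest processing time first
  J6: p=22
  J4: p=21
  J1: p=20
  J3: p=7
  J2: p=5
  J5: p=3
Order: J6 → J4 → J1 → J3 → J2 → J5


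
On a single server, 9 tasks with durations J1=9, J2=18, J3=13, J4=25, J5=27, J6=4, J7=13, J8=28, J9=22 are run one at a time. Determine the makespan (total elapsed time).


Sequential makespan: sum all processing times
= 9 + 18 + 13 + 25 + 27 + 4 + 13 + 28 + 22
= 159 time units


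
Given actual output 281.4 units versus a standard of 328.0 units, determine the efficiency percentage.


Efficiency = (actual / standard) × 100
= (281.4 / 328.0) × 100
= 85.8%


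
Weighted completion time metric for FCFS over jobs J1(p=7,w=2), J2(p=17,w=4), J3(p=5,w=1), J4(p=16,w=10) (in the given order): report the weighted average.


Completion times:
  J1: C=7, w×C=2×7=14
  J2: C=24, w×C=4×24=96
  J3: C=29, w×C=1×29=29
  J4: C=45, w×C=10×45=450
Sum w×C = 589
Sum w = 17
Weighted avg = 589/17
= 34.65


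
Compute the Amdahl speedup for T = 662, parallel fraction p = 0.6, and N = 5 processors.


Amdahl's law: T_p = T × ((1-p) + p/N)
= 662 × ((1-0.6) + 0.6/5)
= 662 × (0.40 + 0.1200)
= 662 × 0.5200
= 344.24
Speedup = 662/344.24
= 1.92×


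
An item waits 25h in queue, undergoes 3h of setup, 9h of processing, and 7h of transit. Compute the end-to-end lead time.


Lead time = queue + setup + processing + transit
= 25 + 3 + 9 + 7
= 44 hours


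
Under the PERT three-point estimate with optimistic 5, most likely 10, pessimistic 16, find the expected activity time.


te = (o + 4m + p) / 6
= (5 + 4×10 + 16) / 6
= (5 + 40 + 16) / 6
= 61 / 6
= 10.17


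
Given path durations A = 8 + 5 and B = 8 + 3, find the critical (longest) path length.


Path A: 8 + 5 = 13
Path B: 8 + 3 = 11
Critical path = longest = max(13, 11)
= 13 (Path A)


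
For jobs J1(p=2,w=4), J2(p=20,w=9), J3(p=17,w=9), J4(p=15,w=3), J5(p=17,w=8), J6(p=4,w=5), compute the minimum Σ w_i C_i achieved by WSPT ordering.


WSPT order (by p/w): J1 → J6 → J3 → J5 → J2 → J4
  J1: C=2, w·C=4×2=8
  J6: C=6, w·C=5×6=30
  J3: C=23, w·C=9×23=207
  J5: C=40, w·C=8×40=320
  J2: C=60, w·C=9×60=540
  J4: C=75, w·C=3×75=225
Σ w·C = 1330
= 1330


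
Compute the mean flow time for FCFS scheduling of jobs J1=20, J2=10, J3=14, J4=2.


Completion times:
  J1: completes at 20
  J2: completes at 30
  J3: completes at 44
  J4: completes at 46
Sum = 140
Average = 140/4
= 35.00


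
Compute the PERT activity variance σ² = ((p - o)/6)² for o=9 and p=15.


σ² = ((p - o) / 6)² = (p - o)² / 36
= (15 - 9)² / 36
= 6² / 36
= 36 / 36
= 1.0000


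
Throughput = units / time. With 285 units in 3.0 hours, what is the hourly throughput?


Throughput = units / time
= 285 / 3.0
= 95.0 units/hour


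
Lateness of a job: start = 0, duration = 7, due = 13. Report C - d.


Completion = 0 + 7 = 7
Lateness = C - d = 7 - 13
= -6


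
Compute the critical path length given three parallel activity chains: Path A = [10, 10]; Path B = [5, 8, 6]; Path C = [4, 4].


Path A: 10 + 10 = 20
Path B: 5 + 8 + 6 = 19
Path C: 4 + 4 = 8
Critical path = longest = max(20, 19, 8)
= 20 (Path A)


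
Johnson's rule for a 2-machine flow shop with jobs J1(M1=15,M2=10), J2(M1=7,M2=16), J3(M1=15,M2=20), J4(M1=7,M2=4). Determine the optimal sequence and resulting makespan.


Johnson's rule:
Group 1 (M1≤M2, sort by M1): ['J2', 'J3']
Group 2 (M1>M2, sort desc M2): ['J1', 'J4']
Sequence: J2 → J3 → J1 → J4
Makespan calculation:
  J2: M1 done=7, M2 done=23
  J3: M1 done=22, M2 done=43
  J1: M1 done=37, M2 done=53
  J4: M1 done=44, M2 done=57
= Sequence: J2 → J3 → J1 → J4, Makespan: 57


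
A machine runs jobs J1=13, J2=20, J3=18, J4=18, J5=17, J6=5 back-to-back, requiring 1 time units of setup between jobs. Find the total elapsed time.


Makespan = Σ processing + (n-1) × setup
= (13 + 20 + 18 + 18 + 17 + 5) + (6-1)×1
= 91 + 5
= 96 time units


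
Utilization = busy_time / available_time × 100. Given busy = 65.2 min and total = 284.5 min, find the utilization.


Utilization = busy / total × 100
= 65.2 / 284.5 × 100
= 22.9%


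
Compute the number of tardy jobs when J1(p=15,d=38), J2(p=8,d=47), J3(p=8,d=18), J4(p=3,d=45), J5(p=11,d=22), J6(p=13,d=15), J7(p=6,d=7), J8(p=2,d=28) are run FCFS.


Completion vs due date:
  J1: C=15, d=38 → on time
  J2: C=23, d=47 → on time
  J3: C=31, d=18 → TARDY
  J4: C=34, d=45 → on time
  J5: C=45, d=22 → TARDY
  J6: C=58, d=15 → TARDY
  J7: C=64, d=7 → TARDY
  J8: C=66, d=28 → TARDY
Tardy jobs: J3, J5, J6, J7, J8
Count = 5


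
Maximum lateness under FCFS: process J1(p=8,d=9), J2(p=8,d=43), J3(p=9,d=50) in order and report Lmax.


Lateness per job (L = C - d):
  J1: C=8, d=9, L=-1
  J2: C=16, d=43, L=-27
  J3: C=25, d=50, L=-25
Lmax = max(-1, -27, -25)
= -1


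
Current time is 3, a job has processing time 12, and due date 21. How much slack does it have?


Slack = due - current_time - processing
= 21 - 3 - 12
= 6


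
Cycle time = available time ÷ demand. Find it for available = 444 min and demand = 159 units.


Cycle time = available time / demand
= 444 / 159
= 2.79 min/unit


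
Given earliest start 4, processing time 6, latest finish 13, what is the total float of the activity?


EF = ES + duration = 4 + 6 = 10
LS = LF - duration = 13 - 6 = 7
Total Float = LF - EF = 13 - 10
(or LS - ES = 7 - 4)
= 3


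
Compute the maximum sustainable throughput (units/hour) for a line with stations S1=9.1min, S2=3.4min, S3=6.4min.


Bottleneck = longest station time
Station times: [9.1, 3.4, 6.4]
Max = 9.1 min
Rate = 60 / 9.1
= 6.59 units/hour (bottleneck: 9.1min)


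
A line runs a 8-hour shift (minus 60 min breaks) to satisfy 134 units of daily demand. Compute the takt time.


Available = 8×60 - 60 = 420 min
Takt time = 420 / 134
= 3.13 min/unit


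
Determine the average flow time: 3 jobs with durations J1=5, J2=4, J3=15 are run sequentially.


Completion times:
  J1: completes at 5
  J2: completes at 9
  J3: completes at 24
Sum = 38
Average = 38/3
= 12.67


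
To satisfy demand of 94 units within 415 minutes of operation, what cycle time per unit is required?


Cycle time = available time / demand
= 415 / 94
= 4.41 min/unit


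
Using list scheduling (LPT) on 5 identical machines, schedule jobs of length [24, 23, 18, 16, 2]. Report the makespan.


Jobs (LPT sorted): [24, 23, 18, 16, 2]
Machines: 5
  J=24 → Machine 1 (load: 0+24=24)
  J=23 → Machine 2 (load: 0+23=23)
  J=18 → Machine 3 (load: 0+18=18)
  J=16 → Machine 4 (load: 0+16=16)
  J=2 → Machine 5 (load: 0+2=2)
Machine loads: [24, 23, 18, 16, 2]
Makespan = max = 24 time units


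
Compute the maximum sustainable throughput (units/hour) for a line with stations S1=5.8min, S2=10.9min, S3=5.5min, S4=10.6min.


Bottleneck = longest station time
Station times: [5.8, 10.9, 5.5, 10.6]
Max = 10.9 min
Rate = 60 / 10.9
= 5.50 units/hour (bottleneck: 10.9min)


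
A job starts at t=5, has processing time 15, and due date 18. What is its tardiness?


Completion = start + processing = 5 + 15 = 20
Tardiness = max(0, C - d) = max(0, 20 - 18)
= max(0, 2)
= 2


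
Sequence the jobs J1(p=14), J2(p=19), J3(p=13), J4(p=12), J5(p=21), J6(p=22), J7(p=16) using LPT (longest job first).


LPT: sort by longest processing time first
  J6: p=22
  J5: p=21
  J2: p=19
  J7: p=16
  J1: p=14
  J3: p=13
  J4: p=12
Order: J6 → J5 → J2 → J7 → J1 → J3 → J4


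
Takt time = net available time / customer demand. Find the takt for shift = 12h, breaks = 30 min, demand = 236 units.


Available = 12×60 - 30 = 690 min
Takt time = 690 / 236
= 2.92 min/unit


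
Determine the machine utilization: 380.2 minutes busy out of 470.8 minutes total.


Utilization = busy / total × 100
= 380.2 / 470.8 × 100
= 80.8%


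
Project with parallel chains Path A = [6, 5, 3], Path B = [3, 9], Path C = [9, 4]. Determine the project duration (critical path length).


Path A: 6 + 5 + 3 = 14
Path B: 3 + 9 = 12
Path C: 9 + 4 = 13
Critical path = longest = max(14, 12, 13)
= 14 (Path A)


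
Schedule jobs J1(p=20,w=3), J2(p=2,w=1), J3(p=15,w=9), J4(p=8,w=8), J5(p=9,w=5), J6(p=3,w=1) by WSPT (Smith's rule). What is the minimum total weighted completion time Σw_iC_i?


WSPT order (by p/w): J4 → J3 → J5 → J2 → J6 → J1
  J4: C=8, w·C=8×8=64
  J3: C=23, w·C=9×23=207
  J5: C=32, w·C=5×32=160
  J2: C=34, w·C=1×34=34
  J6: C=37, w·C=1×37=37
  J1: C=57, w·C=3×57=171
Σ w·C = 673
= 673


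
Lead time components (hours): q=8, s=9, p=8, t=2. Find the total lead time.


Lead time = queue + setup + processing + transit
= 8 + 9 + 8 + 2
= 27 hours


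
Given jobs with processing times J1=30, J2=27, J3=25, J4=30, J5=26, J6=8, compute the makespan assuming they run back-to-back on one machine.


Sequential makespan: sum all processing times
= 30 + 27 + 25 + 30 + 26 + 8
= 146 time units


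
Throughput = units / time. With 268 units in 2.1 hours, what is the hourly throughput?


Throughput = units / time
= 268 / 2.1
= 127.6 units/hour


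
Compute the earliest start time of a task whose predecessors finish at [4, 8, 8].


ES = max of all predecessor completion times
Predecessors: [4, 8, 8]
ES = max(4, 8, 8)
= 8


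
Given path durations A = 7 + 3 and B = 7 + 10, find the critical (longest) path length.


Path A: 7 + 3 = 10
Path B: 7 + 10 = 17
Critical path = longest = max(10, 17)
= 17 (Path B)
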